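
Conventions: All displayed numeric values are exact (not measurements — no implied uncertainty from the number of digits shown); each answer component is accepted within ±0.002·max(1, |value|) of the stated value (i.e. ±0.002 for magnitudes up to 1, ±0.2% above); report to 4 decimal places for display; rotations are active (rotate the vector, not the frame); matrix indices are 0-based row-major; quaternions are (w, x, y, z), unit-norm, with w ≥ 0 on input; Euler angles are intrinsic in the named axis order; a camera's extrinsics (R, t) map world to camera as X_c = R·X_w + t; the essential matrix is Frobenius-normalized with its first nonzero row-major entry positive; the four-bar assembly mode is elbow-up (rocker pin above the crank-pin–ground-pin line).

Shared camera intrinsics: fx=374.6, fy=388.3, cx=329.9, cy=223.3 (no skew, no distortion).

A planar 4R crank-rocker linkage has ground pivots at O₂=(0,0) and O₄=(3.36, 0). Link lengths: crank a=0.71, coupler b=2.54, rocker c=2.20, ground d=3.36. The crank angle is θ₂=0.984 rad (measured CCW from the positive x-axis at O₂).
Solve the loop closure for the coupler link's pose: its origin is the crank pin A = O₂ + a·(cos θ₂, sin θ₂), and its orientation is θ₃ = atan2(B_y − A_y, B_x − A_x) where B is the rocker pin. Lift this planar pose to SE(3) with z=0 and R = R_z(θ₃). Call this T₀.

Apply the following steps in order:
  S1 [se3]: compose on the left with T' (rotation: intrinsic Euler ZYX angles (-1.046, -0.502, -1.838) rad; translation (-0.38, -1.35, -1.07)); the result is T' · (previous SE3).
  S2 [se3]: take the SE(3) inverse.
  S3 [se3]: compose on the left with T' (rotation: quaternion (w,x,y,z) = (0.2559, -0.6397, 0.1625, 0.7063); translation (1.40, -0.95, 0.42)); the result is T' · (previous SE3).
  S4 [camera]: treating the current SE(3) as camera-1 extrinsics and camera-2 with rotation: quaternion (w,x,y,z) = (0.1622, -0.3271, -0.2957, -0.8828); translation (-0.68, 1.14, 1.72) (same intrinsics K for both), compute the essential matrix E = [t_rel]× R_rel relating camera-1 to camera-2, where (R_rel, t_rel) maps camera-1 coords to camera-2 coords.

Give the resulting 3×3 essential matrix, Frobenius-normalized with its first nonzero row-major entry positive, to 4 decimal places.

source (fourbar_fk): coupler pose = R=[0.8264 -0.5631 0.0000; 0.5631 0.8264 0.0000; 0.0000 0.0000 1.0000], t=(0.3931, 0.5912, 0.0000)
after S1 (compose_se3): R=[0.3652 -0.2440 0.8984; -0.9276 -0.0140 0.3733; -0.0785 -0.9697 -0.2315], t=(-0.2049, -1.9639, -1.3807)
after S2 (invert_se3): R=[0.3652 -0.9276 -0.0785; -0.2440 -0.0140 -0.9697; 0.8984 0.3733 -0.2315], t=(-1.8553, -1.4164, 0.5977)
after S3 (compose_se3): R=[-0.6166 -0.2514 0.7460; 0.7556 0.0769 0.6505; -0.2209 0.9648 0.1426], t=(1.8099, 0.2540, 2.4664)
after S4 (essential): [0.1145 -0.1881 -0.1694; -0.0535 -0.5821 -0.3163; 0.6350 0.1321 -0.2456]

matrix = [0.1145 -0.1881 -0.1694; -0.0535 -0.5821 -0.3163; 0.6350 0.1321 -0.2456]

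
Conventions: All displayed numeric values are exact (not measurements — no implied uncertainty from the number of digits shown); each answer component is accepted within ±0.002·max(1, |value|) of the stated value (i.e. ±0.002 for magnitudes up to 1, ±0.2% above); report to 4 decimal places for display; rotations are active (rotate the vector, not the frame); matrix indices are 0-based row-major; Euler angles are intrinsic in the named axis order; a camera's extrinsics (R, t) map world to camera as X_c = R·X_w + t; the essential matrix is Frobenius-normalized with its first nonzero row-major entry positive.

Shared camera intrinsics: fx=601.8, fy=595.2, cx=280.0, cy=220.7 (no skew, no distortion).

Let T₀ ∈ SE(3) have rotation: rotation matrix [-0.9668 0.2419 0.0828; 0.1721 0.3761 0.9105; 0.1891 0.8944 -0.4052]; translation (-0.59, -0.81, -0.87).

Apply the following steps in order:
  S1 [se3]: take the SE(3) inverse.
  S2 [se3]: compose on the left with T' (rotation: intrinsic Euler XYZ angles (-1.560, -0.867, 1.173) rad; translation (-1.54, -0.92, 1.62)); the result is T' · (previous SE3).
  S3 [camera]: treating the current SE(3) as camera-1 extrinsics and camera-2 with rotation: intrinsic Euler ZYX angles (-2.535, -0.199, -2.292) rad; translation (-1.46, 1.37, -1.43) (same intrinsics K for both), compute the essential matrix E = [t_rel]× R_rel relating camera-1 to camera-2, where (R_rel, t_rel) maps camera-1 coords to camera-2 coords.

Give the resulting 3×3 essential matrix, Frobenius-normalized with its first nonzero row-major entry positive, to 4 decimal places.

matrix = [0.4364 0.1890 0.4554; -0.2285 -0.0362 -0.1363; -0.4921 0.3330 0.3759]

after S1 (invert_se3): R=[-0.9668 0.1721 0.1891; 0.2419 0.3761 0.8944; 0.0828 0.9105 -0.4052], t=(-0.2665, 1.2255, 0.4338)
after S2 (compose_se3): R=[-0.4498 -0.8754 -0.1773; -0.4106 0.3789 -0.8294; 0.7932 -0.3003 -0.5298], t=(-2.6687, -1.5769, 1.3838)
after S3 (essential): [0.4364 0.1890 0.4554; -0.2285 -0.0362 -0.1363; -0.4921 0.3330 0.3759]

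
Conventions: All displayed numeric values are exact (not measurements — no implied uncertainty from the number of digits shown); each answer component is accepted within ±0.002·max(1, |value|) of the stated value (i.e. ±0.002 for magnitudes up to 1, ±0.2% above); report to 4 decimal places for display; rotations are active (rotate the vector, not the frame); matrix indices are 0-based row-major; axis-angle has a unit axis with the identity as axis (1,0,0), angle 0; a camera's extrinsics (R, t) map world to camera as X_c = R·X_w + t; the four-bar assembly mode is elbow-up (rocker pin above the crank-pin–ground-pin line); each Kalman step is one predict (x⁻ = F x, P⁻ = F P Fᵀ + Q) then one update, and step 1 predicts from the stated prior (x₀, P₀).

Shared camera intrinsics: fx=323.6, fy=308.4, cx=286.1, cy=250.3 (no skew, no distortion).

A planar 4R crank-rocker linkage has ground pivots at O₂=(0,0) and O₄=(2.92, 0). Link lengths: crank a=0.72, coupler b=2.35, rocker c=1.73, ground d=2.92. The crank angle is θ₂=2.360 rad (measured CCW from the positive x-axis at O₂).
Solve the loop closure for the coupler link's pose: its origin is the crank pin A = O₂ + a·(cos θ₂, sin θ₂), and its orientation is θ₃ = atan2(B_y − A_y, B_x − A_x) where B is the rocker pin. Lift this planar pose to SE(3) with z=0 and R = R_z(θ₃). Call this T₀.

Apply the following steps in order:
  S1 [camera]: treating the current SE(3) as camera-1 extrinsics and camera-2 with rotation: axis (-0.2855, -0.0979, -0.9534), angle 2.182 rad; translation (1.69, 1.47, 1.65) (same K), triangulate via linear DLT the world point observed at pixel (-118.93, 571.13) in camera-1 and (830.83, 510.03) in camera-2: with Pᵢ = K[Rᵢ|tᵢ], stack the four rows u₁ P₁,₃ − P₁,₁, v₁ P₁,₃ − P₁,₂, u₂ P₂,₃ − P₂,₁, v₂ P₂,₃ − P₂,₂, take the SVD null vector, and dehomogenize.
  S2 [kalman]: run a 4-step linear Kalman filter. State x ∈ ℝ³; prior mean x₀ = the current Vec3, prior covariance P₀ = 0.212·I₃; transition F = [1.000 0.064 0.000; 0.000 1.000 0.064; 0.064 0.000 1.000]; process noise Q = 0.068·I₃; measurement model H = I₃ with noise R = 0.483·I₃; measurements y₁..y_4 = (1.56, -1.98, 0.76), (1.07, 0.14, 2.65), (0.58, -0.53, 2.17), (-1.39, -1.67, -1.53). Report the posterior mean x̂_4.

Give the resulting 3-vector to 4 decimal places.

result = (-0.2341, -0.4427, 0.7349)

source (fourbar_fk): coupler pose = R=[0.9493 -0.3144 0.0000; 0.3144 0.9493 0.0000; 0.0000 0.0000 1.0000], t=(-0.5111, 0.5072, 0.0000)
after S1 (triangulate): (-1.0181, 1.5130, 1.5605)
after S2 (kf_track): (-0.2341, -0.4427, 0.7349)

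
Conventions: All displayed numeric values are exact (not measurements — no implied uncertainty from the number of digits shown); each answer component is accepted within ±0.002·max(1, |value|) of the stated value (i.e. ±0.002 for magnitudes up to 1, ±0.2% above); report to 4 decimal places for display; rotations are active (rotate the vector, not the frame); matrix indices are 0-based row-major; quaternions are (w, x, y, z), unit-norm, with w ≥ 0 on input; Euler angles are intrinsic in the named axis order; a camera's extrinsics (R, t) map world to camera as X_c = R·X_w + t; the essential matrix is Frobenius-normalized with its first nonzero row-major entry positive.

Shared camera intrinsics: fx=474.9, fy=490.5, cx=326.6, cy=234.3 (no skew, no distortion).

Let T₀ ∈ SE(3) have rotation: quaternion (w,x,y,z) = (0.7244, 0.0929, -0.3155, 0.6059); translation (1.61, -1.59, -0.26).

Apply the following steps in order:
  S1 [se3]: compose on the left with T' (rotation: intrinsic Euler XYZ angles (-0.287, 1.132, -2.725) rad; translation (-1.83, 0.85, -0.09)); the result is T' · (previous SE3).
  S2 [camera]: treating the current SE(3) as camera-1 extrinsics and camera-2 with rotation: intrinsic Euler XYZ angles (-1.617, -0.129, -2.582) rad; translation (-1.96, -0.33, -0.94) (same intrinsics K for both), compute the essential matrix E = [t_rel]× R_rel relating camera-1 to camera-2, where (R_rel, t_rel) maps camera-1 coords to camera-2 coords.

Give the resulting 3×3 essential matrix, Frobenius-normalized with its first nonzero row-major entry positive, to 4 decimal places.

after S1 (compose_se3): R=[0.6306 0.1823 0.7544; -0.7452 -0.1296 0.6542; 0.2170 -0.9747 0.0541], t=(-2.9642, 2.1306, 1.4138)
after S2 (essential): [0.2648 0.3217 0.0168; -0.0420 0.1121 0.6940; 0.3735 0.4284 -0.0846]

matrix = [0.2648 0.3217 0.0168; -0.0420 0.1121 0.6940; 0.3735 0.4284 -0.0846]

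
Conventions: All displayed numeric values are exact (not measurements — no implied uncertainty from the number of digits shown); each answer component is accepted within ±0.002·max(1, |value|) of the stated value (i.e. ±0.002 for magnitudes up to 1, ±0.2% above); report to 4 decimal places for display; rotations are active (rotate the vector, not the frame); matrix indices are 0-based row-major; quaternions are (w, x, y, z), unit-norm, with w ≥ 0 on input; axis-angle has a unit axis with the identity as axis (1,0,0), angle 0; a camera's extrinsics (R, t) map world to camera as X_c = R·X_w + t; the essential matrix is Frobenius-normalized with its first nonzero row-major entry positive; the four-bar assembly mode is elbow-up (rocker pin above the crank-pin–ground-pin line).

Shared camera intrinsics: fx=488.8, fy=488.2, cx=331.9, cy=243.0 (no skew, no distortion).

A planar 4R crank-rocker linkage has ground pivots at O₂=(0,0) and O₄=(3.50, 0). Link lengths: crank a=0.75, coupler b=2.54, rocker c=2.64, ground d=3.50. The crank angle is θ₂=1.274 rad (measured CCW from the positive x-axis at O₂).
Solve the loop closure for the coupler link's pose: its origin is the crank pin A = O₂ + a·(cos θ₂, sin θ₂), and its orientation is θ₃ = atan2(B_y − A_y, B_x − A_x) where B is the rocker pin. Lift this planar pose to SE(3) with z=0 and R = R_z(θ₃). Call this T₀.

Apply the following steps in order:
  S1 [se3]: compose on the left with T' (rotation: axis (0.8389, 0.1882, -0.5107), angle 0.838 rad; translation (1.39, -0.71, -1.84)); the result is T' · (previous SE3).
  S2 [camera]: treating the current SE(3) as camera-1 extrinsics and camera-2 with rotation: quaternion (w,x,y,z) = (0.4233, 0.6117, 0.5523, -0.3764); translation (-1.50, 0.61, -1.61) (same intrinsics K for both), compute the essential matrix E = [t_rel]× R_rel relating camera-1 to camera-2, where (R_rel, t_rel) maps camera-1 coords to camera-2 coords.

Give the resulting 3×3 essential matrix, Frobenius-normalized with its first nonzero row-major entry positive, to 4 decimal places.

source (fourbar_fk): coupler pose = R=[0.7819 -0.6234 0.0000; 0.6234 0.7819 0.0000; 0.0000 0.0000 1.0000], t=(0.2193, 0.7172, 0.0000)
after S1 (compose_se3): R=[0.9744 -0.2246 -0.0019; 0.1684 0.7363 -0.6554; 0.1486 0.6383 0.7553], t=(1.8976, -0.2936, -1.4774)
after S2 (essential): [0.6989 0.0533 0.0667; -0.0318 -0.1682 -0.1792; -0.1023 0.4514 0.4781]

matrix = [0.6989 0.0533 0.0667; -0.0318 -0.1682 -0.1792; -0.1023 0.4514 0.4781]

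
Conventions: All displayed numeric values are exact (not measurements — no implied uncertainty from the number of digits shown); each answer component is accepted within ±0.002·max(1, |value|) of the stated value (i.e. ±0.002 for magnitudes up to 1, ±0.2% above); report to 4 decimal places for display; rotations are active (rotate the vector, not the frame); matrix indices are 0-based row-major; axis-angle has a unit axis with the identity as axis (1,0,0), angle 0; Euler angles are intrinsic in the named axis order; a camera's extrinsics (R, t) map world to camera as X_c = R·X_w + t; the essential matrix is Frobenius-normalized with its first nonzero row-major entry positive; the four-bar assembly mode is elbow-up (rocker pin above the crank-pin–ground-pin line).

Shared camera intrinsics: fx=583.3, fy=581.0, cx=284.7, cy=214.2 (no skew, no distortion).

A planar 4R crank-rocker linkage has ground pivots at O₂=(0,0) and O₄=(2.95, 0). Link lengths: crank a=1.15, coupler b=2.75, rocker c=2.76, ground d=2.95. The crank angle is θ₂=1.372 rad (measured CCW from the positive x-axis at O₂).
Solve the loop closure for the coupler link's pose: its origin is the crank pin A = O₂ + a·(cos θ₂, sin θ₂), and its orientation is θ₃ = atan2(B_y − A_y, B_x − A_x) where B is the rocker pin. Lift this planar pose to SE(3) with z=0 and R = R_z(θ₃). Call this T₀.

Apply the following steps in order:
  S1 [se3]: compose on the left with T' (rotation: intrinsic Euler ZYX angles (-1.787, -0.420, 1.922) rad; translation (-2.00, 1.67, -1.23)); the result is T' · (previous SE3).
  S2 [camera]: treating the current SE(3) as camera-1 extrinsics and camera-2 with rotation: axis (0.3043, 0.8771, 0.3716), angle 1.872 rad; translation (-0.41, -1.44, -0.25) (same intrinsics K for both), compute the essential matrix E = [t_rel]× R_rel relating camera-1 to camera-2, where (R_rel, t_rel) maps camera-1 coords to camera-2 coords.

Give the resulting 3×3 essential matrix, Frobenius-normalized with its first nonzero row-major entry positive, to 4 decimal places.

source (fourbar_fk): coupler pose = R=[0.8157 -0.5784 0.0000; 0.5784 0.8157 0.0000; 0.0000 0.0000 1.0000], t=(0.2271, 1.1274, 0.0000)
after S1 (compose_se3): R=[-0.3066 -0.0938 -0.9472; -0.4685 0.8811 0.0644; 0.8285 0.4635 -0.3141], t=(-2.3307, 1.9722, -0.1709)
after S2 (essential): [0.2240 0.3652 -0.3175; -0.3441 -0.4031 -0.0227; 0.2217 0.0735 0.6161]

matrix = [0.2240 0.3652 -0.3175; -0.3441 -0.4031 -0.0227; 0.2217 0.0735 0.6161]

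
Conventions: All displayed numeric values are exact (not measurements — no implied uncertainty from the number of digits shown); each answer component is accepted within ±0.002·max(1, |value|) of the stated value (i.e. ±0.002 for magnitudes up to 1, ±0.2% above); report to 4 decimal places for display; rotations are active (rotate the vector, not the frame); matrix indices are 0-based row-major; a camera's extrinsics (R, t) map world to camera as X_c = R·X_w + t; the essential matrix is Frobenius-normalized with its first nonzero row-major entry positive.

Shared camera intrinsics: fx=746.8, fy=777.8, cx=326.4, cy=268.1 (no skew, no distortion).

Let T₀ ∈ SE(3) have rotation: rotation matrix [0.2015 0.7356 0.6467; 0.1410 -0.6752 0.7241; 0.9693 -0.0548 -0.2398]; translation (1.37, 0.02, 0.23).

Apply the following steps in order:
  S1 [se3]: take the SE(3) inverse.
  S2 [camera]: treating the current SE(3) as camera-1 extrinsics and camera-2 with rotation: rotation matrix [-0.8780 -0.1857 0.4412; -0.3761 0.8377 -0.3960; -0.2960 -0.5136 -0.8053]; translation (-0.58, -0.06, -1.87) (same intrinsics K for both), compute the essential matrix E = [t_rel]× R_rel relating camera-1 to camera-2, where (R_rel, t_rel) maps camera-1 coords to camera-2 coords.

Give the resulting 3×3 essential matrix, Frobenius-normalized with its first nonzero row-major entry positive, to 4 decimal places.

after S1 (invert_se3): R=[0.2015 0.1410 0.9693; 0.7356 -0.6752 -0.0548; 0.6467 0.7241 -0.2398], t=(-0.5019, -0.9817, -0.8453)
after S2 (essential): [0.0580 0.4944 -0.3172; 0.4835 -0.3783 -0.3172; -0.1667 -0.2377 0.2997]

matrix = [0.0580 0.4944 -0.3172; 0.4835 -0.3783 -0.3172; -0.1667 -0.2377 0.2997]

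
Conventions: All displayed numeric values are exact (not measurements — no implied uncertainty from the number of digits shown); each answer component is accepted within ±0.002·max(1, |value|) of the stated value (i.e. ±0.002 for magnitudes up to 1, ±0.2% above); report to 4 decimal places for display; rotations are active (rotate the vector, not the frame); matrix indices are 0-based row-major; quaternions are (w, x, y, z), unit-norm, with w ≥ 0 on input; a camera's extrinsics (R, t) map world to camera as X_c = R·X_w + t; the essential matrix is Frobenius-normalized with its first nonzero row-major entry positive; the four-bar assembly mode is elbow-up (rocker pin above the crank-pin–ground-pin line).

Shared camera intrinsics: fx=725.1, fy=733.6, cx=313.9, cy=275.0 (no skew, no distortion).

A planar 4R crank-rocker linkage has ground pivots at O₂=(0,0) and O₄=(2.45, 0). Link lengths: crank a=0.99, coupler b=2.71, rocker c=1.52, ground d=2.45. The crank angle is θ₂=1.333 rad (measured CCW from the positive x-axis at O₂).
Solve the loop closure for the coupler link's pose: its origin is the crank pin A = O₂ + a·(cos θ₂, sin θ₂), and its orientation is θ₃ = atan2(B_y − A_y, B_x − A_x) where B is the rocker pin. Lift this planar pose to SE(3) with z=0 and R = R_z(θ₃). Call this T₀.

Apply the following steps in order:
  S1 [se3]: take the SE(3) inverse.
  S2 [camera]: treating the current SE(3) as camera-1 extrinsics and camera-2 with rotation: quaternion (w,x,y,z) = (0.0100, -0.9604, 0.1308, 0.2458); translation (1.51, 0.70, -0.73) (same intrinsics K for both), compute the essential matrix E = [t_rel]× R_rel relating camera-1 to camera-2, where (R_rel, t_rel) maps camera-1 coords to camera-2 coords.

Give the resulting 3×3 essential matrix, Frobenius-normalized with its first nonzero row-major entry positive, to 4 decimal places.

source (fourbar_fk): coupler pose = R=[0.9835 -0.1809 0.0000; 0.1809 0.9835 0.0000; 0.0000 0.0000 1.0000], t=(0.2332, 0.9621, 0.0000)
after S1 (invert_se3): R=[0.9835 0.1809 0.0000; -0.1809 0.9835 0.0000; 0.0000 0.0000 1.0000], t=(-0.4034, -0.9041, 0.0000)
after S2 (essential): [0.0842 0.3178 -0.1333; -0.0186 -0.0555 -0.6944; 0.1609 0.6022 0.0052]

matrix = [0.0842 0.3178 -0.1333; -0.0186 -0.0555 -0.6944; 0.1609 0.6022 0.0052]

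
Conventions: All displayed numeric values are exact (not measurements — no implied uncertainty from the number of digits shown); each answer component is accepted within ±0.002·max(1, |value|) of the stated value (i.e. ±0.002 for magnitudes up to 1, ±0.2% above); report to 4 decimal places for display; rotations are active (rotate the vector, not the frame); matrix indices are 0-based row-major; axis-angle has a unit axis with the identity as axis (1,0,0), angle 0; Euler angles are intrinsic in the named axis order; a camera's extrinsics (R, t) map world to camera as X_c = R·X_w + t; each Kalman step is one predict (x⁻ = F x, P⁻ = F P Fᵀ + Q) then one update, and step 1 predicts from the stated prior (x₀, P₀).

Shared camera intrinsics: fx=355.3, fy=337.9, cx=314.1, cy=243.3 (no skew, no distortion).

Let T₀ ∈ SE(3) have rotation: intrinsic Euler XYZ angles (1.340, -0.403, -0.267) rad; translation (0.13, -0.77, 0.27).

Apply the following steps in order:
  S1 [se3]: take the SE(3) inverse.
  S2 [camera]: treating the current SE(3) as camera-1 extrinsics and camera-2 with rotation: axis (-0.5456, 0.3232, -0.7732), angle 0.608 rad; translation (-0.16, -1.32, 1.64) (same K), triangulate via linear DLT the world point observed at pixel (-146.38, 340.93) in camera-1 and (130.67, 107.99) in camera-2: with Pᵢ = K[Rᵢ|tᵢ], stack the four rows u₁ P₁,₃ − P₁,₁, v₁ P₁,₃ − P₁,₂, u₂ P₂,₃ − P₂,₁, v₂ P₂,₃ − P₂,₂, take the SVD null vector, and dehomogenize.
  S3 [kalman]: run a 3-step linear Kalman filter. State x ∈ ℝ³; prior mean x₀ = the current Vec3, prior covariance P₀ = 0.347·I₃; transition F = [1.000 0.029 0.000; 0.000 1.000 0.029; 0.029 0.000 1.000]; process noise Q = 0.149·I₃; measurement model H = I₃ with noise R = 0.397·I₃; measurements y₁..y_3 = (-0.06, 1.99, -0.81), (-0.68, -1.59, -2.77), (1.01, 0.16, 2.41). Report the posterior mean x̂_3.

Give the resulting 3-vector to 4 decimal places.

result = (0.1030, -0.1622, 0.3890)

after S1 (invert_se3): R=[0.8873 -0.4286 -0.1703; 0.2427 0.1199 0.9627; -0.3922 -0.8955 0.2104], t=(-0.3994, -0.1991, -0.6954)
after S2 (triangulate): (-1.4796, -1.1039, 1.0456)
after S3 (kf_track): (0.1030, -0.1622, 0.3890)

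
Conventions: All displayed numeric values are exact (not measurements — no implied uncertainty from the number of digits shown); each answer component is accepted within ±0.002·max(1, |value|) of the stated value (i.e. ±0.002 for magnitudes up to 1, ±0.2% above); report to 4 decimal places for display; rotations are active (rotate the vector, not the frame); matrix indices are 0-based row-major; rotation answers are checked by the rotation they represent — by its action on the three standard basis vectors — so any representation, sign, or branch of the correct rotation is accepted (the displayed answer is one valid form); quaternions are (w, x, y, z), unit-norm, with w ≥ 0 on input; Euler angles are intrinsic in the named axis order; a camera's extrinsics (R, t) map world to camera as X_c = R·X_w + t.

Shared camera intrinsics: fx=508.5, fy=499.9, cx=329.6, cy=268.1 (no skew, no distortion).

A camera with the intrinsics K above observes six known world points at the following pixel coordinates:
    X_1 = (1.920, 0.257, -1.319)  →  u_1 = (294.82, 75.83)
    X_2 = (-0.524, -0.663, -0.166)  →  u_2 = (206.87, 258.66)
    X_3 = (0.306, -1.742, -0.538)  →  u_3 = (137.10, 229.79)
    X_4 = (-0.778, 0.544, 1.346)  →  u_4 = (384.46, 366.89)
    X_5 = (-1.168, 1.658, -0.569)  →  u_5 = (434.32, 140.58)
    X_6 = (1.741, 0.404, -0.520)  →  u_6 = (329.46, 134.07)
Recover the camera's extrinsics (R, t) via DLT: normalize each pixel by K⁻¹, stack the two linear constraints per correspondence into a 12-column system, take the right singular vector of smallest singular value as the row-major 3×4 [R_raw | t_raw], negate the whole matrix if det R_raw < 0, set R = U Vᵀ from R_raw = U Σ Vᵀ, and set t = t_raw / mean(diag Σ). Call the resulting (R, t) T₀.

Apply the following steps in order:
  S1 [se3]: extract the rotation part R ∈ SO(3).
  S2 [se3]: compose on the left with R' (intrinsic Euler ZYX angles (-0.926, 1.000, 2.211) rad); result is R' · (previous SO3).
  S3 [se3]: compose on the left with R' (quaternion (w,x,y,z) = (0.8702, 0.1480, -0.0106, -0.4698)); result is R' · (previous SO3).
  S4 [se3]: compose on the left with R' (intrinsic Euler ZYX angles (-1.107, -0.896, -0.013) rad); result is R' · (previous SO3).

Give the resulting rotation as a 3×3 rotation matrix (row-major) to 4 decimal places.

rotation (matrix) = ((0.9172, 0.0930, -0.3873), (0.1753, -0.9674, 0.1828), (-0.3577, -0.2356, -0.9036))

source (pnp_recover): camera pose = R=[0.1440 0.9050 0.4003; -0.4351 -0.3054 0.8470; 0.8888 -0.2961 0.3498], t=(-0.4100, -0.3800, 5.1001)
after S1 (rot_of_se3): [0.1440 0.9050 0.4003; -0.4351 -0.3054 0.8470; 0.8888 -0.2961 0.3498]
after S2 (compose_so3): [-0.7602 0.5951 -0.2607; 0.2573 -0.0926 -0.9619; -0.5966 -0.7983 -0.0827]
after S3 (compose_so3): [-0.1209 0.3825 -0.9160; 0.9042 -0.3385 -0.2607; -0.4097 -0.8597 -0.3050]
after S4 (compose_so3): [0.9172 0.0930 -0.3873; 0.1753 -0.9674 0.1828; -0.3577 -0.2356 -0.9036]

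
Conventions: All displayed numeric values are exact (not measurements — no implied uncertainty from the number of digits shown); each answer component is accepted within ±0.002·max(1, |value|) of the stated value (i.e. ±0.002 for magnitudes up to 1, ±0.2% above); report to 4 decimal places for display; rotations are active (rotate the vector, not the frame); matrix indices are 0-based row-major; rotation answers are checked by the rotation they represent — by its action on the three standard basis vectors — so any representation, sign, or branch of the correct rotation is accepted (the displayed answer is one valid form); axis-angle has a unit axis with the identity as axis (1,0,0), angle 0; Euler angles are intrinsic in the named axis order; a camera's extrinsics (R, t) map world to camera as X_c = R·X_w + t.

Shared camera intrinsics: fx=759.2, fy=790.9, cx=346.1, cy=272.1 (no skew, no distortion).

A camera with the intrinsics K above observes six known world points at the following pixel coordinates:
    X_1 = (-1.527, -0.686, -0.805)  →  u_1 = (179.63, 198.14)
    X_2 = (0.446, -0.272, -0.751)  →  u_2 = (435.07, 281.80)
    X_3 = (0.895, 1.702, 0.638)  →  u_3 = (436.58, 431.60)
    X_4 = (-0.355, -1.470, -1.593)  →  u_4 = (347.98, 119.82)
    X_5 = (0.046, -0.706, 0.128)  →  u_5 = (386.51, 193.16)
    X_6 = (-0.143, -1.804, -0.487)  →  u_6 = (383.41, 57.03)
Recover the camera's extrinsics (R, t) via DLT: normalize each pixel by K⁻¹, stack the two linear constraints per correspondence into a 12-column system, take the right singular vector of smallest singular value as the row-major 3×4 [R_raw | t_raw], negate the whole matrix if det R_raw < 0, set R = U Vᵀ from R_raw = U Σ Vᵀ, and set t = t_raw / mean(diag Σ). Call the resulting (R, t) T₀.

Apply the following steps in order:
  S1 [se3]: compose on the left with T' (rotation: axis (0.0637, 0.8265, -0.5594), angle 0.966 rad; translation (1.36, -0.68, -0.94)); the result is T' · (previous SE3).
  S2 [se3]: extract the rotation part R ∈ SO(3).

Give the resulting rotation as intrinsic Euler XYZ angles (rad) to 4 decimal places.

rotation (euler_xyz) = (0.6252, 0.5163, -0.7524)

source (pnp_recover): camera pose = R=[0.9935 -0.1133 0.0139; 0.1121 0.9458 -0.3046; 0.0213 0.3042 0.9524], t=(0.2200, 0.0500, 6.6200)
after S1 (compose_se3): R=[0.6349 0.5943 0.4937; -0.3432 0.7894 -0.5089; -0.6922 0.1537 0.7052], t=(5.9087, -2.4003, 3.5572)
after S2 (rot_of_se3): [0.6349 0.5943 0.4937; -0.3432 0.7894 -0.5089; -0.6922 0.1537 0.7052]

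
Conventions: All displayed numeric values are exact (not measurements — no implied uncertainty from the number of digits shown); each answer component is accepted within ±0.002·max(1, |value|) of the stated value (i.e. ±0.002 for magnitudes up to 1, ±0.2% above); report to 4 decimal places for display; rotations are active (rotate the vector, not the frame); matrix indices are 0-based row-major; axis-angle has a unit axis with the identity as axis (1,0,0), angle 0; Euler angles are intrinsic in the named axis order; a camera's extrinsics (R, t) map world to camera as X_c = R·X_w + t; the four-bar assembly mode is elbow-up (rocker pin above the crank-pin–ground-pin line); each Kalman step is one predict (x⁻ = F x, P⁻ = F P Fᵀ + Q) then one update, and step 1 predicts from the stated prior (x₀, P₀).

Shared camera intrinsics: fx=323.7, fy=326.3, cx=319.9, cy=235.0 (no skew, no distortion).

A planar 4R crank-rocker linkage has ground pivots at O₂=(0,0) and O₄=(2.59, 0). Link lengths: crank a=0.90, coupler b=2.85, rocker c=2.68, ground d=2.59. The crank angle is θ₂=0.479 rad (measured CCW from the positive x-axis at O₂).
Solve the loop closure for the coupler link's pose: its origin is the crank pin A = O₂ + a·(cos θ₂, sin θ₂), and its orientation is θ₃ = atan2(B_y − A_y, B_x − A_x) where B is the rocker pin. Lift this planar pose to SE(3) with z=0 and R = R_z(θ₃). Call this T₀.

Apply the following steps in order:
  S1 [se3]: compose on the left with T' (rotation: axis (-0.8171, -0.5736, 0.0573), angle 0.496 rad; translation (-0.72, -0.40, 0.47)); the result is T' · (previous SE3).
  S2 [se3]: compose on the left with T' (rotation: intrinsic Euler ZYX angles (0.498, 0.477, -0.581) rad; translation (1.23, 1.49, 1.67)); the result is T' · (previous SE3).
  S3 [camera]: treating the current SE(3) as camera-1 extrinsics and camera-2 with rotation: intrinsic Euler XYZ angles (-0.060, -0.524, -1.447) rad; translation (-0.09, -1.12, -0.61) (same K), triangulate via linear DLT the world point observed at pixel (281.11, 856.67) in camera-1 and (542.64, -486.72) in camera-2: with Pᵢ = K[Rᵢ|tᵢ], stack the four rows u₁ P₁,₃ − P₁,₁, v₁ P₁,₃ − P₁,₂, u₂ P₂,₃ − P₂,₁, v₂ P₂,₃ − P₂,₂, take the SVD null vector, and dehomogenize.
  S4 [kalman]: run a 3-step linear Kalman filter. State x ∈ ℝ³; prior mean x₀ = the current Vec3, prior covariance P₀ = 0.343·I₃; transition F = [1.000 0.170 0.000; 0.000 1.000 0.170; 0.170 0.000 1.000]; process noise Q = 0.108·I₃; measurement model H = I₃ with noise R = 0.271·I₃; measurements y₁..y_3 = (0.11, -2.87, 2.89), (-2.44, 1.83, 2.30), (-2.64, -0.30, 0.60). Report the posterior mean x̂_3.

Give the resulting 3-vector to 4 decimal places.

result = (-1.8432, 0.1620, 1.2684)

source (fourbar_fk): coupler pose = R=[0.6072 -0.7946 0.0000; 0.7946 0.6072 0.0000; 0.0000 0.0000 1.0000], t=(0.7987, 0.4148, 0.0000)
after S1 (compose_se3): R=[0.6061 -0.7450 -0.2786; 0.7812 0.4915 0.3849; -0.1498 -0.4509 0.8799], t=(0.0588, 0.0482, 0.5206)
after S2 (compose_se3): R=[-0.0231 -0.9204 -0.3904; 0.6371 -0.3144 0.7037; -0.7704 -0.2325 0.5937], t=(1.2851, 1.8910, 2.0061)
after S3 (triangulate): (1.0256, 1.1846, 0.8892)
after S4 (kf_track): (-1.8432, 0.1620, 1.2684)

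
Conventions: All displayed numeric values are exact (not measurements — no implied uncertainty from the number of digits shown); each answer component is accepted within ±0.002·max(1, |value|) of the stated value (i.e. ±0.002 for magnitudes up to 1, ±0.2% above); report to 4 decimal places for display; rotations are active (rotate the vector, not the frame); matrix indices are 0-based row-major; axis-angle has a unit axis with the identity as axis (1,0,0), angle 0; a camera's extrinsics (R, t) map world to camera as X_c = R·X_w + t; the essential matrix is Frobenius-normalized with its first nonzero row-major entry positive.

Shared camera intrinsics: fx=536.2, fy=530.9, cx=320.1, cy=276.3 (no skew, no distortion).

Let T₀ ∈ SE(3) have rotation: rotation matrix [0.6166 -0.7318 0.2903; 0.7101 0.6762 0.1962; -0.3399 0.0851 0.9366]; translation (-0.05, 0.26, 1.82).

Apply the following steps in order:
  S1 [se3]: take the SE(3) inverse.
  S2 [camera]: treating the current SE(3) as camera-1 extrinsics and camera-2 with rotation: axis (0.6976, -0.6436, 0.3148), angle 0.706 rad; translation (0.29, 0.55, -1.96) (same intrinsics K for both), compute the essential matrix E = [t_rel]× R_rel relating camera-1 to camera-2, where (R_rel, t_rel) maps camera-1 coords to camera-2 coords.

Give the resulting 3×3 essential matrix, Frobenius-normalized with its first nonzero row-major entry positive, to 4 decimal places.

matrix = [0.3438 0.2173 -0.2661; -0.0463 0.4074 0.5570; -0.3664 -0.3704 0.1180]

after S1 (invert_se3): R=[0.6166 0.7101 -0.3399; -0.7318 0.6762 0.0851; 0.2903 0.1962 0.9366], t=(0.4648, -0.3673, -1.7411)
after S2 (essential): [0.3438 0.2173 -0.2661; -0.0463 0.4074 0.5570; -0.3664 -0.3704 0.1180]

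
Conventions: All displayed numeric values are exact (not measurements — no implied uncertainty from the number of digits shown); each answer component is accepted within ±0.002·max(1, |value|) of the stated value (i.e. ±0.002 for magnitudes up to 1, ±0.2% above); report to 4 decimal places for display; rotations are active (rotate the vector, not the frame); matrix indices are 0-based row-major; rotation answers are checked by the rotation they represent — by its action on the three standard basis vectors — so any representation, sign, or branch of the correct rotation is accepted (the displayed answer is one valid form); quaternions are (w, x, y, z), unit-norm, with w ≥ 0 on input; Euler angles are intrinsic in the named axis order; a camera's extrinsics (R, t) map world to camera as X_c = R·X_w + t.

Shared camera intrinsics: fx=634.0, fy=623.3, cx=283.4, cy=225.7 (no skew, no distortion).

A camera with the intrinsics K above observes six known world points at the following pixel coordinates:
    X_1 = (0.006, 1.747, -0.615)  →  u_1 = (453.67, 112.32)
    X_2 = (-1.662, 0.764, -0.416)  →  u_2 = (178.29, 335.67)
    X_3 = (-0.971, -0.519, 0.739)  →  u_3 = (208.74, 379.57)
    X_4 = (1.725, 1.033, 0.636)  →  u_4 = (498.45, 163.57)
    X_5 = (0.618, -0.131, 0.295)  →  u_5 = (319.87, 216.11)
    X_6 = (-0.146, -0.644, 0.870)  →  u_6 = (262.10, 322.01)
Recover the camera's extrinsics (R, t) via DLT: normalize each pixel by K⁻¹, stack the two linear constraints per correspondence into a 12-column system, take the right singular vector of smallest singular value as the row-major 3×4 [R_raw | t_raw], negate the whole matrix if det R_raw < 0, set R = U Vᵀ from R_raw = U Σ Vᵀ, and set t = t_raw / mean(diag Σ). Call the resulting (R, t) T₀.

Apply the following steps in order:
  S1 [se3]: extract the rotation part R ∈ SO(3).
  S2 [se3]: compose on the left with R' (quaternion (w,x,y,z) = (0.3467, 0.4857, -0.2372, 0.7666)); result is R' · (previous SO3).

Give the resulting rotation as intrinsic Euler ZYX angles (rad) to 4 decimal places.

rotation (euler_zyx) = (0.1336, -0.8469, 0.6081)

source (pnp_recover): camera pose = R=[0.5188 0.7253 0.4525; -0.5774 -0.0930 0.8112; 0.6305 -0.6821 0.3705], t=(-0.0400, 0.0200, 4.9597)
after S1 (rot_of_se3): [0.5188 0.7253 0.4525; -0.5774 -0.0930 0.8112; 0.6305 -0.6821 0.3705]
after S2 (compose_so3): [0.6564 -0.5336 -0.5333; 0.0882 0.7564 -0.6482; 0.7492 0.3784 0.5436]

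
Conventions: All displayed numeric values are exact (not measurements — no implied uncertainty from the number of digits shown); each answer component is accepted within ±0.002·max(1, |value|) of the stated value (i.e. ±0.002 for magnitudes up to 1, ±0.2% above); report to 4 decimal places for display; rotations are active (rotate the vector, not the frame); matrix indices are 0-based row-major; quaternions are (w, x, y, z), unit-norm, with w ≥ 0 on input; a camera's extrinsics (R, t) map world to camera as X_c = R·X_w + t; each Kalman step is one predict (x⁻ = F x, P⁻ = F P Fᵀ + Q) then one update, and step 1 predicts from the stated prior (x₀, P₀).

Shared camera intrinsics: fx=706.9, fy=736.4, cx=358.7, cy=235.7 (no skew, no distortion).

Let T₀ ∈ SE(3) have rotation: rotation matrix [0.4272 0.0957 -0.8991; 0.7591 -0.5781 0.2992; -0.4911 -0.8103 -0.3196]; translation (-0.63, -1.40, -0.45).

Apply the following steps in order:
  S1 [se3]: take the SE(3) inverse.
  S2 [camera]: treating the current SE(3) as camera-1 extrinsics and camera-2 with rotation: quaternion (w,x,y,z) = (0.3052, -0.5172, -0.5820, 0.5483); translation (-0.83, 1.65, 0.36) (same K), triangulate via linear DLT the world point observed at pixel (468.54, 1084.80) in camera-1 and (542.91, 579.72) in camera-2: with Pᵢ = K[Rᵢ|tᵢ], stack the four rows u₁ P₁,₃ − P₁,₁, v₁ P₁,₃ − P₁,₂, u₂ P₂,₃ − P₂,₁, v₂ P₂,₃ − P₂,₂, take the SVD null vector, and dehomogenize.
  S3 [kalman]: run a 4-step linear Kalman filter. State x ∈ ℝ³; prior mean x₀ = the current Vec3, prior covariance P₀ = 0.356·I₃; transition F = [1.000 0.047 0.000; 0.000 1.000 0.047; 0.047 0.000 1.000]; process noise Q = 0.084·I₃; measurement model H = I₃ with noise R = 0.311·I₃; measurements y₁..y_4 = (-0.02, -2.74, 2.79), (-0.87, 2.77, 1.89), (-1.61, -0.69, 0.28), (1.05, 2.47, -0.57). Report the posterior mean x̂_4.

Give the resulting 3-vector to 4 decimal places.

result = (-0.2120, 0.9129, 0.3111)

after S1 (invert_se3): R=[0.4272 0.7591 -0.4911; 0.0957 -0.5781 -0.8103; -0.8991 0.2992 -0.3196], t=(1.1109, -1.1137, -0.2914)
after S2 (triangulate): (-1.3091, -1.6345, -1.7006)
after S3 (kf_track): (-0.2120, 0.9129, 0.3111)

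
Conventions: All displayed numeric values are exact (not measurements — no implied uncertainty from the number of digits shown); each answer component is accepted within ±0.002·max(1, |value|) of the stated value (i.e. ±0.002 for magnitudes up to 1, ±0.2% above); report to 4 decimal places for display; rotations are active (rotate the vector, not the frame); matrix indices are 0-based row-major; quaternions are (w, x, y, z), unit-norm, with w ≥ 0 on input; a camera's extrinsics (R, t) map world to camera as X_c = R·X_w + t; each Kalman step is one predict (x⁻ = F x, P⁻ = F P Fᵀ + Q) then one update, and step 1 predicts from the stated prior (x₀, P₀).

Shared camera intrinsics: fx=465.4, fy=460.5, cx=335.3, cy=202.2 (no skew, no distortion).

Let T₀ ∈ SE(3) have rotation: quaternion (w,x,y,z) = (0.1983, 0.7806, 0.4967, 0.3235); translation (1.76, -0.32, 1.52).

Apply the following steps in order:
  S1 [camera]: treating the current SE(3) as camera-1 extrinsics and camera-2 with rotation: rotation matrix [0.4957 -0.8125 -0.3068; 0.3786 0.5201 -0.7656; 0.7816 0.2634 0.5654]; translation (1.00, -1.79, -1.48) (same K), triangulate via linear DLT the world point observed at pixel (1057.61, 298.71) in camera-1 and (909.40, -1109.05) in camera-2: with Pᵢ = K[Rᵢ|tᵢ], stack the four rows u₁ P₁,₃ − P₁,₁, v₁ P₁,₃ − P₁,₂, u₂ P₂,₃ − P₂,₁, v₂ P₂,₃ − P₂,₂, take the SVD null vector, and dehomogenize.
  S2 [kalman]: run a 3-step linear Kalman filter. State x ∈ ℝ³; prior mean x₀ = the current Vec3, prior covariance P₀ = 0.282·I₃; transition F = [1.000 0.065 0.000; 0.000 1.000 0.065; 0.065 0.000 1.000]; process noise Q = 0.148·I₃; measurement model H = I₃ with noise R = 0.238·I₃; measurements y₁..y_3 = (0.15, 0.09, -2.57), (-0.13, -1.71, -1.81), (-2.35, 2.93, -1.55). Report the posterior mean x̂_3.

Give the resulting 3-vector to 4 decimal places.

result = (-1.1760, 1.1501, -1.5714)

after S1 (triangulate): (1.4633, 1.2559, 0.7087)
after S2 (kf_track): (-1.1760, 1.1501, -1.5714)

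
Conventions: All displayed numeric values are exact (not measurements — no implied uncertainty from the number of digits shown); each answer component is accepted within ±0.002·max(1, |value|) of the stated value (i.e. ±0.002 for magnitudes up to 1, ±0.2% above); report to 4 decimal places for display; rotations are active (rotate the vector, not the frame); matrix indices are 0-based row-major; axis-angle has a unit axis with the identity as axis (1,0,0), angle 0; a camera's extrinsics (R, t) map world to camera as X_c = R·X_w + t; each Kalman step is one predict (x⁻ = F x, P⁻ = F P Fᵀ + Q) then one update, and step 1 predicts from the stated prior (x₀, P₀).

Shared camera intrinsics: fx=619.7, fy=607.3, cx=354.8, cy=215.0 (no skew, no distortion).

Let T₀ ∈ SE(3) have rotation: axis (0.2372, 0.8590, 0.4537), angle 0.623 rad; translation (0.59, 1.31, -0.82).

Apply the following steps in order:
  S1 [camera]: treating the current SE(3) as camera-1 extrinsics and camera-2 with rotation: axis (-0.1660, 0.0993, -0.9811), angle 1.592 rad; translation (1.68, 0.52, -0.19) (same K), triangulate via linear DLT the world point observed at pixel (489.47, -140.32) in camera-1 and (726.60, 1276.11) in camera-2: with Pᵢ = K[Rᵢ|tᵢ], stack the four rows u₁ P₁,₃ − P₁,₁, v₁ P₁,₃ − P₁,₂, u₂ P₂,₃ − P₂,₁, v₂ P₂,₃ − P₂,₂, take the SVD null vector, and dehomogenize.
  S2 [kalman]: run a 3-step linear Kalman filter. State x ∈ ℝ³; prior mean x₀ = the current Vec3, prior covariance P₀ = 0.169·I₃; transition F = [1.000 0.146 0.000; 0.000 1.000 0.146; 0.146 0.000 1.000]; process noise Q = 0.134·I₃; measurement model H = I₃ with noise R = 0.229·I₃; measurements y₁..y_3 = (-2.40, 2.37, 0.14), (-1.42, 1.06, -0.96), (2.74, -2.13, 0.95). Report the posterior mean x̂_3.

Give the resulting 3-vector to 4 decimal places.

result = (0.6860, -0.5621, 0.2417)

after S1 (triangulate): (-1.6885, -1.2766, 1.3361)
after S2 (kf_track): (0.6860, -0.5621, 0.2417)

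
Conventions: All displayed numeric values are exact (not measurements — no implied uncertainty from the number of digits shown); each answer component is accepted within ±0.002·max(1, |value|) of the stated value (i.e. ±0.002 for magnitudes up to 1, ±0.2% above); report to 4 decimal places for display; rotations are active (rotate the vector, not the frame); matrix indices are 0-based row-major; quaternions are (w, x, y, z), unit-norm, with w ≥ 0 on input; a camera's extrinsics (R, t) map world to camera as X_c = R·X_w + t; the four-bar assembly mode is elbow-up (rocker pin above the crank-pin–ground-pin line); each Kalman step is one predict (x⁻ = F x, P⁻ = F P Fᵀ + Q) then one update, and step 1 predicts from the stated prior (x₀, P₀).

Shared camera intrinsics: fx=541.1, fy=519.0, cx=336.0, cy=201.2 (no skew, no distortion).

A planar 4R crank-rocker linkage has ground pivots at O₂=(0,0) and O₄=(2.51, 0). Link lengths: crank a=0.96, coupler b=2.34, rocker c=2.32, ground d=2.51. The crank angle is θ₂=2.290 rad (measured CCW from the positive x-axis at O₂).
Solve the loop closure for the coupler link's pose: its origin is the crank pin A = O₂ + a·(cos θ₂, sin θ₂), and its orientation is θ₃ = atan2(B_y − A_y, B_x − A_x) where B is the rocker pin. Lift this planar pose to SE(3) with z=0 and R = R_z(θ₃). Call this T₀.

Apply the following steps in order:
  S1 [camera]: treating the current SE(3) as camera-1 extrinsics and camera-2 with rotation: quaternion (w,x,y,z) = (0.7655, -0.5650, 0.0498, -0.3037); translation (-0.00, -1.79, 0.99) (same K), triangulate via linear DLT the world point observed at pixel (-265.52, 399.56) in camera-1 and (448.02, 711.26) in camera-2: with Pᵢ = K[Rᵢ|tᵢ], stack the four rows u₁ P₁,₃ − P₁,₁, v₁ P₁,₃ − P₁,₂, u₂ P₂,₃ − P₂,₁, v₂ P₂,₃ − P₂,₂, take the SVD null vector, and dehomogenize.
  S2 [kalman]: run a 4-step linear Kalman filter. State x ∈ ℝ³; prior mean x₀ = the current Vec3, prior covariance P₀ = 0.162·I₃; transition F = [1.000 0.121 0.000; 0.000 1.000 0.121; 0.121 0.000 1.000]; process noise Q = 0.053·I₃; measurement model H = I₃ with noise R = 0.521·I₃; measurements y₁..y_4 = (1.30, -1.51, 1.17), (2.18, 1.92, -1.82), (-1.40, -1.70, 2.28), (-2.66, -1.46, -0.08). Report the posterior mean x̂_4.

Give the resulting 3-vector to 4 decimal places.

source (fourbar_fk): coupler pose = R=[0.8385 -0.5449 0.0000; 0.5449 0.8385 0.0000; 0.0000 0.0000 1.0000], t=(-0.6324, 0.7222, 0.0000)
after S1 (triangulate): (-1.2444, 0.8170, 1.9080)
after S2 (kf_track): (-0.9486, -0.2852, 0.5393)

result = (-0.9486, -0.2852, 0.5393)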